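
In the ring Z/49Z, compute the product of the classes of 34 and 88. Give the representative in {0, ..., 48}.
Reduce the factors first: 88 ≡ 39 (mod 49), so 34 · 88 ≡ 34 · 39 (mod 49). 34 · 39 = 1326. Dividing by 49: 1326 = 27·49 + 3. So (34 · 88) mod 49 = 3.

Final answer: 3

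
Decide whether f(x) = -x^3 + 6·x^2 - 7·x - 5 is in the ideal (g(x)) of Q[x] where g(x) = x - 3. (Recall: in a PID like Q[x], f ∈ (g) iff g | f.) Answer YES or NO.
In Q[x] the ideal (g) consists of all multiples of g, so f ∈ (g) iff g | f, i.e. iff the remainder of f on division by g is 0. Divide f by g (g is monic, so eliminate the leading term of the running remainder at each step):
  leading term -x^3: subtract (-x^2)·g(x) = -x^3 + 3·x^2, leaving 3·x^2 - 7·x - 5
  leading term 3·x^2: subtract (3·x)·g(x) = 3·x^2 - 9·x, leaving 2·x - 5
  leading term 2·x: subtract (2)·g(x) = 2·x - 6, leaving 1
The remainder r(x) = 1 ≠ 0 (and deg r < deg g), so g ∤ f, i.e. f ∉ (g).

Final answer: NO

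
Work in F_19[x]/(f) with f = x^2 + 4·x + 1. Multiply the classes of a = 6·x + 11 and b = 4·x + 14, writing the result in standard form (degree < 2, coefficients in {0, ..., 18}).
Multiply as integer polynomials: a · b = 24·x^2 + 128·x + 154. Reducing coefficients mod 19: a · b ≡ 5·x^2 + 14·x + 2. Now divide by f(x) = x^2 + 4·x + 1 in F_19[x], eliminating the leading term at each step:
  leading term 5·x^2: subtract (5)·f(x) = 5·x^2 + x + 5, leaving 13·x + 16 (coefficients mod 19)
The degree is now < 2, so this is the remainder. Hence a · b ≡ 13·x + 16 in F_19[x]/(f).

Final answer: a · b ≡ 13·x + 16 (mod f(x))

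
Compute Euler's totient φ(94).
φ is multiplicative, with φ(p^e) = p^e − p^(e−1). Factorise 94 = 2 · 47. Then
  φ(94) = (2 − 1) · (47 − 1) = 1 · 46 = 46.

Final answer: φ(94) = 46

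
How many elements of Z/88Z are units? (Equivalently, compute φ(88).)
An element a ∈ Z/88Z is a unit iff gcd(a, 88) = 1, so the number of units is φ(88). φ is multiplicative, with φ(p^e) = p^e − p^(e−1). Factorise 88 = 2^3 · 11. Then
  φ(88) = (2^3 − 2^2) · (11 − 1) = 4 · 10 = 40.

Final answer: Z/88Z has φ(88) = 40 units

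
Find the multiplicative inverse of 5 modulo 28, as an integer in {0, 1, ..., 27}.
Apply the extended Euclidean algorithm to (28, 5), tracking rows (r, s, t) with s·28 + t·5 = r. Each division r_prev = q·r_cur + r_new produces the new row as (previous row) − q·(current row):
  row A: (28, 1, 0)   [1·28 + 0·5 = 28]
  row B: (5, 0, 1)   [0·28 + 1·5 = 5]
  28 = 5·5 + 3   → row C = row A − 5·row B = (3, 1, −5)   [check: 1·28 − 5·5 = 3]
  5 = 1·3 + 2   → row D = row B − 1·row C = (2, −1, 6)   [check: −1·28 + 6·5 = 2]
  3 = 1·2 + 1   → row E = row C − 1·row D = (1, 2, −11)   [check: 2·28 − 11·5 = 1]
  2 = 2·1 + 0   → remainder 0, stop. gcd = 1 (last nonzero row E).
The gcd is 1, so 5 is invertible mod 28. The last nonzero row gives 2·28 − 11·5 = 1, so t = −11. So 5^(−1) ≡ −11 ≡ 17 (mod 28). Verify: 5 · 17 = 85 ≡ 1 (mod 28). ✓

Final answer: 5^(−1) ≡ 17 (mod 28)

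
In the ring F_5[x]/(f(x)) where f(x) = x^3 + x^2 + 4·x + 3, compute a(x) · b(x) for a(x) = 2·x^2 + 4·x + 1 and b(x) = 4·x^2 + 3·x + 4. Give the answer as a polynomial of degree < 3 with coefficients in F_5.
a · b ≡ 3·x^2 + 4·x + 2 (mod f(x))

Multiply as integer polynomials: a · b = 8·x^4 + 22·x^3 + 24·x^2 + 19·x + 4. Reducing coefficients mod 5: a · b ≡ 3·x^4 + 2·x^3 + 4·x^2 + 4·x + 4. Now divide by f(x) = x^3 + x^2 + 4·x + 3 in F_5[x], eliminating the leading term at each step:
  leading term 3·x^4: subtract (3·x)·f(x) = 3·x^4 + 3·x^3 + 2·x^2 + 4·x, leaving 4·x^3 + 2·x^2 + 4 (coefficients mod 5)
  leading term 4·x^3: subtract (4)·f(x) = 4·x^3 + 4·x^2 + x + 2, leaving 3·x^2 + 4·x + 2 (coefficients mod 5)
The degree is now < 3, so this is the remainder. Hence a · b ≡ 3·x^2 + 4·x + 2 in F_5[x]/(f).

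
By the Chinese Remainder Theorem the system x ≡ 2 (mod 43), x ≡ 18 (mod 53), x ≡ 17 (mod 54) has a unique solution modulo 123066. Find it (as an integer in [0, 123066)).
The moduli 43, 53, 54 are pairwise coprime, so by the CRT there is a unique solution mod 43·53·54 = 123066.
Solve by successive substitution. Start with x ≡ 2 (mod 43).
  Combine with x ≡ 18 (mod 53): write x = 2 + 43·t and require 2 + 43·t ≡ 18 (mod 53), i.e. 43·t ≡ 18 − 2 ≡ 16 (mod 53). Since 43^(−1) ≡ 37 (mod 53), t ≡ 37·16 ≡ 9 (mod 53). So x ≡ 2 + 43·9 = 389 (mod 2279).
  Combine with x ≡ 17 (mod 54): write x = 389 + 2279·t and require 389 + 2279·t ≡ 17 (mod 54), i.e. 2279·t ≡ 17 − 389 ≡ 6 (mod 54). Since 2279^(−1) ≡ 5 (mod 54) (2279 ≡ 11 (mod 54)), t ≡ 5·6 ≡ 30 (mod 54). So x ≡ 389 + 2279·30 = 68759 (mod 123066).
Unique solution in [0, 123066): x = 68759.

Final answer: x ≡ 68759 (mod 123066); the representative in [0, 123066) is 68759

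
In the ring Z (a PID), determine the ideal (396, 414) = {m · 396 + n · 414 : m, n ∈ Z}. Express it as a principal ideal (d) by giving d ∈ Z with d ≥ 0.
(396, 414) = (18); d = 18

In the PID Z, (a, b) is generated by gcd(a, b). Compute gcd(414, 396) with the extended Euclidean algorithm, tracking rows (r, s, t) with s·414 + t·396 = r:
  row A: (414, 1, 0)   [1·414 + 0·396 = 414]
  row B: (396, 0, 1)   [0·414 + 1·396 = 396]
  414 = 1·396 + 18   → row C = row A − 1·row B = (18, 1, −1)   [check: 1·414 − 1·396 = 18]
  396 = 22·18 + 0   → remainder 0, stop. gcd = 18 (last nonzero row C).
So gcd(396, 414) = 18, with Bézout identity 1·414 − 1·396 = 18. Containment (⊇): the Bézout identity exhibits 18 as an element of (396, 414), giving (18) ⊆ (396, 414). Containment (⊆): since 18 | 396 and 18 | 414 (396 = 18·22, 414 = 18·23), every Z-linear combination of 396 and 414 is divisible by 18, so (396, 414) ⊆ (18). Therefore (396, 414) = (18), d = 18.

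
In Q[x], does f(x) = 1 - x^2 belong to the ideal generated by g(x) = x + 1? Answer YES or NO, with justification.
YES

In Q[x] the ideal (g) consists of all multiples of g, so f ∈ (g) iff g | f, i.e. iff the remainder of f on division by g is 0. Divide f by g (g is monic, so eliminate the leading term of the running remainder at each step):
  leading term -x^2: subtract (-x)·g(x) = -x^2 - x, leaving x + 1
  leading term x: subtract (1)·g(x) = x + 1, leaving 0
The remainder is 0, so f(x) = g(x) · h(x) with h(x) = 1 - x. Hence g | f, i.e. f ∈ (g).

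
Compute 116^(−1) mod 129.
116^(−1) ≡ 119 (mod 129)

Apply the extended Euclidean algorithm to (129, 116), tracking rows (r, s, t) with s·129 + t·116 = r. Each division r_prev = q·r_cur + r_new produces the new row as (previous row) − q·(current row):
  row A: (129, 1, 0)   [1·129 + 0·116 = 129]
  row B: (116, 0, 1)   [0·129 + 1·116 = 116]
  129 = 1·116 + 13   → row C = row A − 1·row B = (13, 1, −1)   [check: 1·129 − 1·116 = 13]
  116 = 8·13 + 12   → row D = row B − 8·row C = (12, −8, 9)   [check: −8·129 + 9·116 = 12]
  13 = 1·12 + 1   → row E = row C − 1·row D = (1, 9, −10)   [check: 9·129 − 10·116 = 1]
  12 = 12·1 + 0   → remainder 0, stop. gcd = 1 (last nonzero row E).
The gcd is 1, so 116 is invertible mod 129. The last nonzero row gives 9·129 − 10·116 = 1, so t = −10. So 116^(−1) ≡ −10 ≡ 119 (mod 129). Verify: 116 · 119 = 13804 ≡ 1 (mod 129). ✓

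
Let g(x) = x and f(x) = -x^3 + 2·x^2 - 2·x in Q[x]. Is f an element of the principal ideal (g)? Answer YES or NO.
In Q[x] the ideal (g) consists of all multiples of g, so f ∈ (g) iff g | f, i.e. iff the remainder of f on division by g is 0. Divide f by g (g is monic, so eliminate the leading term of the running remainder at each step):
  leading term -x^3: subtract (-x^2)·g(x) = -x^3, leaving 2·x^2 - 2·x
  leading term 2·x^2: subtract (2·x)·g(x) = 2·x^2, leaving -2·x
  leading term -2·x: subtract (-2)·g(x) = -2·x, leaving 0
The remainder is 0, so f(x) = g(x) · h(x) with h(x) = -x^2 + 2·x - 2. Hence g | f, i.e. f ∈ (g).

Final answer: YES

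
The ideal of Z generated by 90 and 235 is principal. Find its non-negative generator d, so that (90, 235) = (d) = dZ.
(90, 235) = (5); d = 5

In the PID Z, (a, b) is generated by gcd(a, b). Compute gcd(235, 90) with the extended Euclidean algorithm, tracking rows (r, s, t) with s·235 + t·90 = r:
  row A: (235, 1, 0)   [1·235 + 0·90 = 235]
  row B: (90, 0, 1)   [0·235 + 1·90 = 90]
  235 = 2·90 + 55   → row C = row A − 2·row B = (55, 1, −2)   [check: 1·235 − 2·90 = 55]
  90 = 1·55 + 35   → row D = row B − 1·row C = (35, −1, 3)   [check: −1·235 + 3·90 = 35]
  55 = 1·35 + 20   → row E = row C − 1·row D = (20, 2, −5)   [check: 2·235 − 5·90 = 20]
  35 = 1·20 + 15   → row F = row D − 1·row E = (15, −3, 8)   [check: −3·235 + 8·90 = 15]
  20 = 1·15 + 5   → row G = row E − 1·row F = (5, 5, −13)   [check: 5·235 − 13·90 = 5]
  15 = 3·5 + 0   → remainder 0, stop. gcd = 5 (last nonzero row G).
So gcd(90, 235) = 5, with Bézout identity 5·235 − 13·90 = 5. Containment (⊇): the Bézout identity exhibits 5 as an element of (90, 235), giving (5) ⊆ (90, 235). Containment (⊆): since 5 | 90 and 5 | 235 (90 = 5·18, 235 = 5·47), every Z-linear combination of 90 and 235 is divisible by 5, so (90, 235) ⊆ (5). Therefore (90, 235) = (5), d = 5.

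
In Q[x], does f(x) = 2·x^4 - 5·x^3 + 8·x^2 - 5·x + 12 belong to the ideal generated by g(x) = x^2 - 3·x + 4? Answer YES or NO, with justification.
YES

In Q[x] the ideal (g) consists of all multiples of g, so f ∈ (g) iff g | f, i.e. iff the remainder of f on division by g is 0. Divide f by g (g is monic, so eliminate the leading term of the running remainder at each step):
  leading term 2·x^4: subtract (2·x^2)·g(x) = 2·x^4 - 6·x^3 + 8·x^2, leaving x^3 - 5·x + 12
  leading term x^3: subtract (x)·g(x) = x^3 - 3·x^2 + 4·x, leaving 3·x^2 - 9·x + 12
  leading term 3·x^2: subtract (3)·g(x) = 3·x^2 - 9·x + 12, leaving 0
The remainder is 0, so f(x) = g(x) · h(x) with h(x) = 2·x^2 + x + 3. Hence g | f, i.e. f ∈ (g).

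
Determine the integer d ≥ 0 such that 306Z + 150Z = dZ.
In the PID Z, (a, b) is generated by gcd(a, b). Compute gcd(306, 150) with the extended Euclidean algorithm, tracking rows (r, s, t) with s·306 + t·150 = r:
  row A: (306, 1, 0)   [1·306 + 0·150 = 306]
  row B: (150, 0, 1)   [0·306 + 1·150 = 150]
  306 = 2·150 + 6   → row C = row A − 2·row B = (6, 1, −2)   [check: 1·306 − 2·150 = 6]
  150 = 25·6 + 0   → remainder 0, stop. gcd = 6 (last nonzero row C).
So gcd(306, 150) = 6, with Bézout identity 1·306 − 2·150 = 6. Containment (⊇): the Bézout identity exhibits 6 as an element of (306, 150), giving (6) ⊆ (306, 150). Containment (⊆): since 6 | 306 and 6 | 150 (306 = 6·51, 150 = 6·25), every Z-linear combination of 306 and 150 is divisible by 6, so (306, 150) ⊆ (6). Therefore (306, 150) = (6), d = 6.

Final answer: (306, 150) = (6); d = 6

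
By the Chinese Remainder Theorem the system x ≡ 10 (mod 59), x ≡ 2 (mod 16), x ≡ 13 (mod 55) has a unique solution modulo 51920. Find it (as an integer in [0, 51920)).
The moduli 59, 16, 55 are pairwise coprime, so by the CRT there is a unique solution mod 59·16·55 = 51920.
Solve by successive substitution. Start with x ≡ 10 (mod 59).
  Combine with x ≡ 2 (mod 16): write x = 10 + 59·t and require 10 + 59·t ≡ 2 (mod 16), i.e. 59·t ≡ 2 − 10 ≡ 8 (mod 16). Since 59^(−1) ≡ 3 (mod 16) (59 ≡ 11 (mod 16)), t ≡ 3·8 ≡ 8 (mod 16). So x ≡ 10 + 59·8 = 482 (mod 944).
  Combine with x ≡ 13 (mod 55): write x = 482 + 944·t and require 482 + 944·t ≡ 13 (mod 55), i.e. 944·t ≡ 13 − 482 ≡ 26 (mod 55). Since 944^(−1) ≡ 49 (mod 55) (944 ≡ 9 (mod 55)), t ≡ 49·26 ≡ 9 (mod 55). So x ≡ 482 + 944·9 = 8978 (mod 51920).
Unique solution in [0, 51920): x = 8978.

Final answer: x ≡ 8978 (mod 51920); the representative in [0, 51920) is 8978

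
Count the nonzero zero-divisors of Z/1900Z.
In Z/1900Z each nonzero element is either a unit (gcd with 1900 is 1) or a zero-divisor (gcd > 1). The number of units is φ(1900): factorise 1900 = 2^2 · 5^2 · 19, so φ(1900) = (2^2 − 2^1) · (5^2 − 5^1) · (19 − 1) = 2 · 20 · 18 = 720. The nonzero elements number 1900 − 1 = 1899. Hence the nonzero zero-divisors number 1899 − 720 = 1179.

Final answer: Z/1900Z has 1179 nonzero zero-divisors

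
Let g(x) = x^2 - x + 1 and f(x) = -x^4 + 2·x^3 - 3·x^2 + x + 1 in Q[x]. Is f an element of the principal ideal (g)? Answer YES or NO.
In Q[x] the ideal (g) consists of all multiples of g, so f ∈ (g) iff g | f, i.e. iff the remainder of f on division by g is 0. Divide f by g (g is monic, so eliminate the leading term of the running remainder at each step):
  leading term -x^4: subtract (-x^2)·g(x) = -x^4 + x^3 - x^2, leaving x^3 - 2·x^2 + x + 1
  leading term x^3: subtract (x)·g(x) = x^3 - x^2 + x, leaving 1 - x^2
  leading term -x^2: subtract (-1)·g(x) = -x^2 + x - 1, leaving 2 - x
The remainder r(x) = 2 - x ≠ 0 (and deg r < deg g), so g ∤ f, i.e. f ∉ (g).

Final answer: NO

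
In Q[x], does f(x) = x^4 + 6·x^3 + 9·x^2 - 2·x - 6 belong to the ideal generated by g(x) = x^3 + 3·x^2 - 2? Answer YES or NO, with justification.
In Q[x] the ideal (g) consists of all multiples of g, so f ∈ (g) iff g | f, i.e. iff the remainder of f on division by g is 0. Divide f by g (g is monic, so eliminate the leading term of the running remainder at each step):
  leading term x^4: subtract (x)·g(x) = x^4 + 3·x^3 - 2·x, leaving 3·x^3 + 9·x^2 - 6
  leading term 3·x^3: subtract (3)·g(x) = 3·x^3 + 9·x^2 - 6, leaving 0
The remainder is 0, so f(x) = g(x) · h(x) with h(x) = x + 3. Hence g | f, i.e. f ∈ (g).

Final answer: YES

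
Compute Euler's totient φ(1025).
φ is multiplicative, with φ(p^e) = p^e − p^(e−1). Factorise 1025 = 5^2 · 41. Then
  φ(1025) = (5^2 − 5^1) · (41 − 1) = 20 · 40 = 800.

Final answer: φ(1025) = 800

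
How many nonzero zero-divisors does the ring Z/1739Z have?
Z/1739Z has 82 nonzero zero-divisors

In Z/1739Z each nonzero element is either a unit (gcd with 1739 is 1) or a zero-divisor (gcd > 1). The number of units is φ(1739): factorise 1739 = 37 · 47, so φ(1739) = (37 − 1) · (47 − 1) = 36 · 46 = 1656. The nonzero elements number 1739 − 1 = 1738. Hence the nonzero zero-divisors number 1738 − 1656 = 82.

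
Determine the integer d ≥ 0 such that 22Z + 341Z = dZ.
(22, 341) = (11); d = 11

In the PID Z, (a, b) is generated by gcd(a, b). Compute gcd(341, 22) with the extended Euclidean algorithm, tracking rows (r, s, t) with s·341 + t·22 = r:
  row A: (341, 1, 0)   [1·341 + 0·22 = 341]
  row B: (22, 0, 1)   [0·341 + 1·22 = 22]
  341 = 15·22 + 11   → row C = row A − 15·row B = (11, 1, −15)   [check: 1·341 − 15·22 = 11]
  22 = 2·11 + 0   → remainder 0, stop. gcd = 11 (last nonzero row C).
So gcd(22, 341) = 11, with Bézout identity 1·341 − 15·22 = 11. Containment (⊇): the Bézout identity exhibits 11 as an element of (22, 341), giving (11) ⊆ (22, 341). Containment (⊆): since 11 | 22 and 11 | 341 (22 = 11·2, 341 = 11·31), every Z-linear combination of 22 and 341 is divisible by 11, so (22, 341) ⊆ (11). Therefore (22, 341) = (11), d = 11.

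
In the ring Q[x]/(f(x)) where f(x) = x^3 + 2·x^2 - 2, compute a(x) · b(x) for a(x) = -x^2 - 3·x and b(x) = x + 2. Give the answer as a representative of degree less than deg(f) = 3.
a · b ≡ -3·x^2 - 6·x - 2 (mod f(x))

First multiply in Q[x] without reducing: a · b = -x^3 - 5·x^2 - 6·x. Now divide by f(x) = x^3 + 2·x^2 - 2, eliminating the leading term at each step:
  leading term -x^3: subtract (-1)·f(x) = -x^3 - 2·x^2 + 2, leaving -3·x^2 - 6·x - 2
The degree is now < 3, so this is the remainder. Hence a · b ≡ -3·x^2 - 6·x - 2 in Q[x]/(f).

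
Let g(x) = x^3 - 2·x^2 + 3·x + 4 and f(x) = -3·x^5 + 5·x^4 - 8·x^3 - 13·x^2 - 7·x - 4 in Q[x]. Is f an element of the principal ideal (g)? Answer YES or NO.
YES

In Q[x] the ideal (g) consists of all multiples of g, so f ∈ (g) iff g | f, i.e. iff the remainder of f on division by g is 0. Divide f by g (g is monic, so eliminate the leading term of the running remainder at each step):
  leading term -3·x^5: subtract (-3·x^2)·g(x) = -3·x^5 + 6·x^4 - 9·x^3 - 12·x^2, leaving -x^4 + x^3 - x^2 - 7·x - 4
  leading term -x^4: subtract (-x)·g(x) = -x^4 + 2·x^3 - 3·x^2 - 4·x, leaving -x^3 + 2·x^2 - 3·x - 4
  leading term -x^3: subtract (-1)·g(x) = -x^3 + 2·x^2 - 3·x - 4, leaving 0
The remainder is 0, so f(x) = g(x) · h(x) with h(x) = -3·x^2 - x - 1. Hence g | f, i.e. f ∈ (g).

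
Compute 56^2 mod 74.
Use repeated squaring. Binary(2) = 10. Walk through the bits of the exponent 2 left-to-right: at each bit after the leading one, square the running value, then multiply by 56 if the bit is 1 (always reducing mod 74):
  bit 1 = 1 (leading): start with 56.
  bit 2 = 0: square 56^2 = 3136 ≡ 28 (mod 74).
Final value: 56^2 ≡ 28 (mod 74).

Final answer: 28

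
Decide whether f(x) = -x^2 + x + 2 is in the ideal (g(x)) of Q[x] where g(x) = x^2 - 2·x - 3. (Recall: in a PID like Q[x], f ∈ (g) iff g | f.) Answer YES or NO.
In Q[x] the ideal (g) consists of all multiples of g, so f ∈ (g) iff g | f, i.e. iff the remainder of f on division by g is 0. Divide f by g (g is monic, so eliminate the leading term of the running remainder at each step):
  leading term -x^2: subtract (-1)·g(x) = -x^2 + 2·x + 3, leaving -x - 1
The remainder r(x) = -x - 1 ≠ 0 (and deg r < deg g), so g ∤ f, i.e. f ∉ (g).

Final answer: NO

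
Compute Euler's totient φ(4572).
φ is multiplicative, with φ(p^e) = p^e − p^(e−1). Factorise 4572 = 2^2 · 3^2 · 127. Then
  φ(4572) = (2^2 − 2^1) · (3^2 − 3^1) · (127 − 1) = 2 · 6 · 126 = 1512.

Final answer: φ(4572) = 1512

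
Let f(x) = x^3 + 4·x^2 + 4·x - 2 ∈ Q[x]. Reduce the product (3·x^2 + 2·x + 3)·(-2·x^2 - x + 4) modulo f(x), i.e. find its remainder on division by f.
First multiply in Q[x] without reducing: a · b = -6·x^4 - 7·x^3 + 4·x^2 + 5·x + 12. Now divide by f(x) = x^3 + 4·x^2 + 4·x - 2, eliminating the leading term at each step:
  leading term -6·x^4: subtract (-6·x)·f(x) = -6·x^4 - 24·x^3 - 24·x^2 + 12·x, leaving 17·x^3 + 28·x^2 - 7·x + 12
  leading term 17·x^3: subtract (17)·f(x) = 17·x^3 + 68·x^2 + 68·x - 34, leaving -40·x^2 - 75·x + 46
The degree is now < 3, so this is the remainder. Hence a · b ≡ -40·x^2 - 75·x + 46 in Q[x]/(f).

Final answer: a · b ≡ -40·x^2 - 75·x + 46 (mod f(x))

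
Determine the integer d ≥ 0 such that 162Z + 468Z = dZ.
(162, 468) = (18); d = 18

In the PID Z, (a, b) is generated by gcd(a, b). Compute gcd(468, 162) with the extended Euclidean algorithm, tracking rows (r, s, t) with s·468 + t·162 = r:
  row A: (468, 1, 0)   [1·468 + 0·162 = 468]
  row B: (162, 0, 1)   [0·468 + 1·162 = 162]
  468 = 2·162 + 144   → row C = row A − 2·row B = (144, 1, −2)   [check: 1·468 − 2·162 = 144]
  162 = 1·144 + 18   → row D = row B − 1·row C = (18, −1, 3)   [check: −1·468 + 3·162 = 18]
  144 = 8·18 + 0   → remainder 0, stop. gcd = 18 (last nonzero row D).
So gcd(162, 468) = 18, with Bézout identity −1·468 + 3·162 = 18. Containment (⊇): the Bézout identity exhibits 18 as an element of (162, 468), giving (18) ⊆ (162, 468). Containment (⊆): since 18 | 162 and 18 | 468 (162 = 18·9, 468 = 18·26), every Z-linear combination of 162 and 468 is divisible by 18, so (162, 468) ⊆ (18). Therefore (162, 468) = (18), d = 18.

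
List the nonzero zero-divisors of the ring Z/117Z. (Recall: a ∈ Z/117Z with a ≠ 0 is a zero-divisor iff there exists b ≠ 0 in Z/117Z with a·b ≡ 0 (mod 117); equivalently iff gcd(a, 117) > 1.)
nonzero zero-divisors of Z/117Z = {3, 6, 9, 12, 13, 15, 18, 21, 24, 26, 27, 30, 33, 36, 39, 42, 45, 48, 51, 52, 54, 57, 60, 63, 65, 66, 69, 72, 75, 78, 81, 84, 87, 90, 91, 93, 96, 99, 102, 104, 105, 108, 111, 114}

An element a ∈ Z/117Z (with a ≠ 0) is a zero-divisor iff gcd(a, 117) > 1 (because a is a unit precisely when gcd(a, n) = 1, and in Z/nZ every nonzero, non-unit element is a zero-divisor). Scan a = 1, ..., 116 and keep those with gcd(a, 117) > 1:
  gcd(3, 117) = 3, gcd(6, 117) = 3, gcd(9, 117) = 9, gcd(12, 117) = 3, gcd(13, 117) = 13, gcd(15, 117) = 3, gcd(18, 117) = 9, gcd(21, 117) = 3, gcd(24, 117) = 3, gcd(26, 117) = 13, gcd(27, 117) = 9, gcd(30, 117) = 3, gcd(33, 117) = 3, gcd(36, 117) = 9, gcd(39, 117) = 39, gcd(42, 117) = 3, gcd(45, 117) = 9, gcd(48, 117) = 3, gcd(51, 117) = 3, gcd(52, 117) = 13, gcd(54, 117) = 9, gcd(57, 117) = 3, gcd(60, 117) = 3, gcd(63, 117) = 9, gcd(65, 117) = 13, gcd(66, 117) = 3, gcd(69, 117) = 3, gcd(72, 117) = 9, gcd(75, 117) = 3, gcd(78, 117) = 39, gcd(81, 117) = 9, gcd(84, 117) = 3, gcd(87, 117) = 3, gcd(90, 117) = 9, gcd(91, 117) = 13, gcd(93, 117) = 3, gcd(96, 117) = 3, gcd(99, 117) = 9, gcd(102, 117) = 3, gcd(104, 117) = 13, gcd(105, 117) = 3, gcd(108, 117) = 9, gcd(111, 117) = 3, gcd(114, 117) = 3.
All other a ∈ {1, ..., 116} have gcd(a, 117) = 1 and are units. So the nonzero zero-divisors are exactly the 44 values of a appearing in this scan.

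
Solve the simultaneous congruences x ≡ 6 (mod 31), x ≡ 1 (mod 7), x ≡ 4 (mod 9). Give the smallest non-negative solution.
x ≡ 967 (mod 1953); the representative in [0, 1953) is 967

The moduli 31, 7, 9 are pairwise coprime, so by the CRT there is a unique solution mod 31·7·9 = 1953.
Solve by successive substitution. Start with x ≡ 6 (mod 31).
  Combine with x ≡ 1 (mod 7): write x = 6 + 31·t and require 6 + 31·t ≡ 1 (mod 7), i.e. 31·t ≡ 1 − 6 ≡ 2 (mod 7). Since 31^(−1) ≡ 5 (mod 7) (31 ≡ 3 (mod 7)), t ≡ 5·2 ≡ 3 (mod 7). So x ≡ 6 + 31·3 = 99 (mod 217).
  Combine with x ≡ 4 (mod 9): write x = 99 + 217·t and require 99 + 217·t ≡ 4 (mod 9), i.e. 217·t ≡ 4 − 99 ≡ 4 (mod 9). Since 217^(−1) ≡ 1 (mod 9) (217 ≡ 1 (mod 9)), t ≡ 1·4 ≡ 4 (mod 9). So x ≡ 99 + 217·4 = 967 (mod 1953).
Unique solution in [0, 1953): x = 967.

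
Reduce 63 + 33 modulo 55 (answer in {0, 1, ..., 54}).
41

Reduce the summands first: 63 ≡ 8 (mod 55), so 63 + 33 ≡ 8 + 33 (mod 55). 8 + 33 = 41; 41 = 0·55 + 41, so (63 + 33) mod 55 = 41.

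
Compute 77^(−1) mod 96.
Apply the extended Euclidean algorithm to (96, 77), tracking rows (r, s, t) with s·96 + t·77 = r. Each division r_prev = q·r_cur + r_new produces the new row as (previous row) − q·(current row):
  row A: (96, 1, 0)   [1·96 + 0·77 = 96]
  row B: (77, 0, 1)   [0·96 + 1·77 = 77]
  96 = 1·77 + 19   → row C = row A − 1·row B = (19, 1, −1)   [check: 1·96 − 1·77 = 19]
  77 = 4·19 + 1   → row D = row B − 4·row C = (1, −4, 5)   [check: −4·96 + 5·77 = 1]
  19 = 19·1 + 0   → remainder 0, stop. gcd = 1 (last nonzero row D).
The gcd is 1, so 77 is invertible mod 96. The last nonzero row gives −4·96 + 5·77 = 1, so t = 5. So 77^(−1) ≡ 5 (mod 96). Verify: 77 · 5 = 385 ≡ 1 (mod 96). ✓

Final answer: 77^(−1) ≡ 5 (mod 96)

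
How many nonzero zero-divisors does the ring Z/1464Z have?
Z/1464Z has 983 nonzero zero-divisors

In Z/1464Z each nonzero element is either a unit (gcd with 1464 is 1) or a zero-divisor (gcd > 1). The number of units is φ(1464): factorise 1464 = 2^3 · 3 · 61, so φ(1464) = (2^3 − 2^2) · (3 − 1) · (61 − 1) = 4 · 2 · 60 = 480. The nonzero elements number 1464 − 1 = 1463. Hence the nonzero zero-divisors number 1463 − 480 = 983.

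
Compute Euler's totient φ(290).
φ is multiplicative, with φ(p^e) = p^e − p^(e−1). Factorise 290 = 2 · 5 · 29. Then
  φ(290) = (2 − 1) · (5 − 1) · (29 − 1) = 1 · 4 · 28 = 112.

Final answer: φ(290) = 112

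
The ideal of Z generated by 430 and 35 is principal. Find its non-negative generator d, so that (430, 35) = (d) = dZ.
In the PID Z, (a, b) is generated by gcd(a, b). Compute gcd(430, 35) with the extended Euclidean algorithm, tracking rows (r, s, t) with s·430 + t·35 = r:
  row A: (430, 1, 0)   [1·430 + 0·35 = 430]
  row B: (35, 0, 1)   [0·430 + 1·35 = 35]
  430 = 12·35 + 10   → row C = row A − 12·row B = (10, 1, −12)   [check: 1·430 − 12·35 = 10]
  35 = 3·10 + 5   → row D = row B − 3·row C = (5, −3, 37)   [check: −3·430 + 37·35 = 5]
  10 = 2·5 + 0   → remainder 0, stop. gcd = 5 (last nonzero row D).
So gcd(430, 35) = 5, with Bézout identity −3·430 + 37·35 = 5. Containment (⊇): the Bézout identity exhibits 5 as an element of (430, 35), giving (5) ⊆ (430, 35). Containment (⊆): since 5 | 430 and 5 | 35 (430 = 5·86, 35 = 5·7), every Z-linear combination of 430 and 35 is divisible by 5, so (430, 35) ⊆ (5). Therefore (430, 35) = (5), d = 5.

Final answer: (430, 35) = (5); d = 5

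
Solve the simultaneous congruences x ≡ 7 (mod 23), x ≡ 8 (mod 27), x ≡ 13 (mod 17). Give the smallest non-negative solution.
x ≡ 6677 (mod 10557); the representative in [0, 10557) is 6677

The moduli 23, 27, 17 are pairwise coprime, so by the CRT there is a unique solution mod 23·27·17 = 10557.
Solve by successive substitution. Start with x ≡ 7 (mod 23).
  Combine with x ≡ 8 (mod 27): write x = 7 + 23·t and require 7 + 23·t ≡ 8 (mod 27), i.e. 23·t ≡ 8 − 7 ≡ 1 (mod 27). Since 23^(−1) ≡ 20 (mod 27), t ≡ 20·1 ≡ 20 (mod 27). So x ≡ 7 + 23·20 = 467 (mod 621).
  Combine with x ≡ 13 (mod 17): write x = 467 + 621·t and require 467 + 621·t ≡ 13 (mod 17), i.e. 621·t ≡ 13 − 467 ≡ 5 (mod 17). Since 621^(−1) ≡ 2 (mod 17) (621 ≡ 9 (mod 17)), t ≡ 2·5 ≡ 10 (mod 17). So x ≡ 467 + 621·10 = 6677 (mod 10557).
Unique solution in [0, 10557): x = 6677.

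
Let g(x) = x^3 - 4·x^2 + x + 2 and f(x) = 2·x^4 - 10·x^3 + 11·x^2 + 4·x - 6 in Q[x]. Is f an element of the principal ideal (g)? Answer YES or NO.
In Q[x] the ideal (g) consists of all multiples of g, so f ∈ (g) iff g | f, i.e. iff the remainder of f on division by g is 0. Divide f by g (g is monic, so eliminate the leading term of the running remainder at each step):
  leading term 2·x^4: subtract (2·x)·g(x) = 2·x^4 - 8·x^3 + 2·x^2 + 4·x, leaving -2·x^3 + 9·x^2 - 6
  leading term -2·x^3: subtract (-2)·g(x) = -2·x^3 + 8·x^2 - 2·x - 4, leaving x^2 + 2·x - 2
The remainder r(x) = x^2 + 2·x - 2 ≠ 0 (and deg r < deg g), so g ∤ f, i.e. f ∉ (g).

Final answer: NO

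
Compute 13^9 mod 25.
Use repeated squaring. Binary(9) = 1001. Walk through the bits of the exponent 9 left-to-right: at each bit after the leading one, square the running value, then multiply by 13 if the bit is 1 (always reducing mod 25):
  bit 1 = 1 (leading): start with 13.
  bit 2 = 0: square 13^2 = 169 ≡ 19 (mod 25).
  bit 3 = 0: square 19^2 = 361 ≡ 11 (mod 25).
  bit 4 = 1: square 11^2 = 121 ≡ 21; bit is 1, so multiply 21·13 = 273 ≡ 23 (mod 25).
Final value: 13^9 ≡ 23 (mod 25).

Final answer: 23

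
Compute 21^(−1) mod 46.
Apply the extended Euclidean algorithm to (46, 21), tracking rows (r, s, t) with s·46 + t·21 = r. Each division r_prev = q·r_cur + r_new produces the new row as (previous row) − q·(current row):
  row A: (46, 1, 0)   [1·46 + 0·21 = 46]
  row B: (21, 0, 1)   [0·46 + 1·21 = 21]
  46 = 2·21 + 4   → row C = row A − 2·row B = (4, 1, −2)   [check: 1·46 − 2·21 = 4]
  21 = 5·4 + 1   → row D = row B − 5·row C = (1, −5, 11)   [check: −5·46 + 11·21 = 1]
  4 = 4·1 + 0   → remainder 0, stop. gcd = 1 (last nonzero row D).
The gcd is 1, so 21 is invertible mod 46. The last nonzero row gives −5·46 + 11·21 = 1, so t = 11. So 21^(−1) ≡ 11 (mod 46). Verify: 21 · 11 = 231 ≡ 1 (mod 46). ✓

Final answer: 21^(−1) ≡ 11 (mod 46)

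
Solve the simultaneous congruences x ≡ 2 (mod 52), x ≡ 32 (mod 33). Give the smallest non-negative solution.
x ≡ 626 (mod 1716); the representative in [0, 1716) is 626

The moduli 52, 33 are pairwise coprime, so by the CRT there is a unique solution mod 52·33 = 1716.
Solve by successive substitution. Start with x ≡ 2 (mod 52).
  Combine with x ≡ 32 (mod 33): write x = 2 + 52·t and require 2 + 52·t ≡ 32 (mod 33), i.e. 52·t ≡ 32 − 2 ≡ 30 (mod 33). Since 52^(−1) ≡ 7 (mod 33) (52 ≡ 19 (mod 33)), t ≡ 7·30 ≡ 12 (mod 33). So x ≡ 2 + 52·12 = 626 (mod 1716).
Unique solution in [0, 1716): x = 626.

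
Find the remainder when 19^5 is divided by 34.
15

Use repeated squaring. Binary(5) = 101. Walk through the bits of the exponent 5 left-to-right: at each bit after the leading one, square the running value, then multiply by 19 if the bit is 1 (always reducing mod 34):
  bit 1 = 1 (leading): start with 19.
  bit 2 = 0: square 19^2 = 361 ≡ 21 (mod 34).
  bit 3 = 1: square 21^2 = 441 ≡ 33; bit is 1, so multiply 33·19 = 627 ≡ 15 (mod 34).
Final value: 19^5 ≡ 15 (mod 34).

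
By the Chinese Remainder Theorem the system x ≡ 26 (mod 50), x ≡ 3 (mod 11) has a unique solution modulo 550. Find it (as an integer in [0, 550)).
x ≡ 476 (mod 550); the representative in [0, 550) is 476

The moduli 50, 11 are pairwise coprime, so by the CRT there is a unique solution mod 50·11 = 550.
Solve by successive substitution. Start with x ≡ 26 (mod 50).
  Combine with x ≡ 3 (mod 11): write x = 26 + 50·t and require 26 + 50·t ≡ 3 (mod 11), i.e. 50·t ≡ 3 − 26 ≡ 10 (mod 11). Since 50^(−1) ≡ 2 (mod 11) (50 ≡ 6 (mod 11)), t ≡ 2·10 ≡ 9 (mod 11). So x ≡ 26 + 50·9 = 476 (mod 550).
Unique solution in [0, 550): x = 476.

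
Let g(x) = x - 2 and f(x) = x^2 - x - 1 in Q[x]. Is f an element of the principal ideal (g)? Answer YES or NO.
In Q[x] the ideal (g) consists of all multiples of g, so f ∈ (g) iff g | f, i.e. iff the remainder of f on division by g is 0. Divide f by g (g is monic, so eliminate the leading term of the running remainder at each step):
  leading term x^2: subtract (x)·g(x) = x^2 - 2·x, leaving x - 1
  leading term x: subtract (1)·g(x) = x - 2, leaving 1
The remainder r(x) = 1 ≠ 0 (and deg r < deg g), so g ∤ f, i.e. f ∉ (g).

Final answer: NO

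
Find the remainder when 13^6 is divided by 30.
19

Use repeated squaring. Binary(6) = 110. Walk through the bits of the exponent 6 left-to-right: at each bit after the leading one, square the running value, then multiply by 13 if the bit is 1 (always reducing mod 30):
  bit 1 = 1 (leading): start with 13.
  bit 2 = 1: square 13^2 = 169 ≡ 19; bit is 1, so multiply 19·13 = 247 ≡ 7 (mod 30).
  bit 3 = 0: square 7^2 = 49 ≡ 19 (mod 30).
Final value: 13^6 ≡ 19 (mod 30).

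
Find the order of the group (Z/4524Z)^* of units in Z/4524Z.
|(Z/4524Z)^*| = 1344

(Z/4524Z)^* consists of the classes a with gcd(a, 4524) = 1, so its order is φ(4524). φ is multiplicative, with φ(p^e) = p^e − p^(e−1). Factorise 4524 = 2^2 · 3 · 13 · 29. Then
  φ(4524) = (2^2 − 2^1) · (3 − 1) · (13 − 1) · (29 − 1) = 2 · 2 · 12 · 28 = 1344.
Thus |(Z/4524Z)^*| = 1344.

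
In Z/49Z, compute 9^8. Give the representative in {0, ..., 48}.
25

Use repeated squaring. Binary(8) = 1000. Walk through the bits of the exponent 8 left-to-right: at each bit after the leading one, square the running value, then multiply by 9 if the bit is 1 (always reducing mod 49):
  bit 1 = 1 (leading): start with 9.
  bit 2 = 0: square 9^2 = 81 ≡ 32 (mod 49).
  bit 3 = 0: square 32^2 = 1024 ≡ 44 (mod 49).
  bit 4 = 0: square 44^2 = 1936 ≡ 25 (mod 49).
Final value: 9^8 ≡ 25 (mod 49).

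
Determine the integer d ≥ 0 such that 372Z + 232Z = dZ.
(372, 232) = (4); d = 4

In the PID Z, (a, b) is generated by gcd(a, b). Compute gcd(372, 232) with the extended Euclidean algorithm, tracking rows (r, s, t) with s·372 + t·232 = r:
  row A: (372, 1, 0)   [1·372 + 0·232 = 372]
  row B: (232, 0, 1)   [0·372 + 1·232 = 232]
  372 = 1·232 + 140   → row C = row A − 1·row B = (140, 1, −1)   [check: 1·372 − 1·232 = 140]
  232 = 1·140 + 92   → row D = row B − 1·row C = (92, −1, 2)   [check: −1·372 + 2·232 = 92]
  140 = 1·92 + 48   → row E = row C − 1·row D = (48, 2, −3)   [check: 2·372 − 3·232 = 48]
  92 = 1·48 + 44   → row F = row D − 1·row E = (44, −3, 5)   [check: −3·372 + 5·232 = 44]
  48 = 1·44 + 4   → row G = row E − 1·row F = (4, 5, −8)   [check: 5·372 − 8·232 = 4]
  44 = 11·4 + 0   → remainder 0, stop. gcd = 4 (last nonzero row G).
So gcd(372, 232) = 4, with Bézout identity 5·372 − 8·232 = 4. Containment (⊇): the Bézout identity exhibits 4 as an element of (372, 232), giving (4) ⊆ (372, 232). Containment (⊆): since 4 | 372 and 4 | 232 (372 = 4·93, 232 = 4·58), every Z-linear combination of 372 and 232 is divisible by 4, so (372, 232) ⊆ (4). Therefore (372, 232) = (4), d = 4.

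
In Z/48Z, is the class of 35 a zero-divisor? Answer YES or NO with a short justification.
gcd(35, 48) = 1, so 35 is a unit in Z/48Z (it has a multiplicative inverse). A unit cannot be a zero-divisor: if 35·b ≡ 0 then multiplying both sides by 35^(−1) gives b ≡ 0. So 35 is not a zero-divisor.

Final answer: NO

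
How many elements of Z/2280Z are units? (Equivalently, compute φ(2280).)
An element a ∈ Z/2280Z is a unit iff gcd(a, 2280) = 1, so the number of units is φ(2280). φ is multiplicative, with φ(p^e) = p^e − p^(e−1). Factorise 2280 = 2^3 · 3 · 5 · 19. Then
  φ(2280) = (2^3 − 2^2) · (3 − 1) · (5 − 1) · (19 − 1) = 4 · 2 · 4 · 18 = 576.

Final answer: Z/2280Z has φ(2280) = 576 units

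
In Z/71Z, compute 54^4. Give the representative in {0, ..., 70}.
25

Use repeated squaring. Binary(4) = 100. Walk through the bits of the exponent 4 left-to-right: at each bit after the leading one, square the running value, then multiply by 54 if the bit is 1 (always reducing mod 71):
  bit 1 = 1 (leading): start with 54.
  bit 2 = 0: square 54^2 = 2916 ≡ 5 (mod 71).
  bit 3 = 0: square 5^2 = 25 (mod 71).
Final value: 54^4 ≡ 25 (mod 71).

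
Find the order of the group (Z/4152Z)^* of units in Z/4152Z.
(Z/4152Z)^* consists of the classes a with gcd(a, 4152) = 1, so its order is φ(4152). φ is multiplicative, with φ(p^e) = p^e − p^(e−1). Factorise 4152 = 2^3 · 3 · 173. Then
  φ(4152) = (2^3 − 2^2) · (3 − 1) · (173 − 1) = 4 · 2 · 172 = 1376.
Thus |(Z/4152Z)^*| = 1376.

Final answer: |(Z/4152Z)^*| = 1376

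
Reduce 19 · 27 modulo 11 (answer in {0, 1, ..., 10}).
Reduce the factors first: 19 ≡ 8, 27 ≡ 5 (mod 11), so 19 · 27 ≡ 8 · 5 (mod 11). 8 · 5 = 40. Dividing by 11: 40 = 3·11 + 7. So (19 · 27) mod 11 = 7.

Final answer: 7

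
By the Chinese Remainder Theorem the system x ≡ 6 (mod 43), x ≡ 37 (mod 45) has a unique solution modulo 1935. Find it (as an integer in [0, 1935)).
x ≡ 307 (mod 1935); the representative in [0, 1935) is 307

The moduli 43, 45 are pairwise coprime, so by the CRT there is a unique solution mod 43·45 = 1935.
Solve by successive substitution. Start with x ≡ 6 (mod 43).
  Combine with x ≡ 37 (mod 45): write x = 6 + 43·t and require 6 + 43·t ≡ 37 (mod 45), i.e. 43·t ≡ 37 − 6 ≡ 31 (mod 45). Since 43^(−1) ≡ 22 (mod 45), t ≡ 22·31 ≡ 7 (mod 45). So x ≡ 6 + 43·7 = 307 (mod 1935).
Unique solution in [0, 1935): x = 307.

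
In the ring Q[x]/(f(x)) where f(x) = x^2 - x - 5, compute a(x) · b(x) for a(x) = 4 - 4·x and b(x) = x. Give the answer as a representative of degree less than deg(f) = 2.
a · b ≡ -20 (mod f(x))

First multiply in Q[x] without reducing: a · b = -4·x^2 + 4·x. Now divide by f(x) = x^2 - x - 5, eliminating the leading term at each step:
  leading term -4·x^2: subtract (-4)·f(x) = -4·x^2 + 4·x + 20, leaving -20
The degree is now < 2, so this is the remainder. Hence a · b ≡ -20 in Q[x]/(f).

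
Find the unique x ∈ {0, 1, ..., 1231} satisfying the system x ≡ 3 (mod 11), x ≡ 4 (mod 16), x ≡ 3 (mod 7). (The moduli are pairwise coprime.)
x ≡ 388 (mod 1232); the representative in [0, 1232) is 388

The moduli 11, 16, 7 are pairwise coprime, so by the CRT there is a unique solution mod 11·16·7 = 1232.
Solve by successive substitution. Start with x ≡ 3 (mod 11).
  Combine with x ≡ 4 (mod 16): write x = 3 + 11·t and require 3 + 11·t ≡ 4 (mod 16), i.e. 11·t ≡ 4 − 3 ≡ 1 (mod 16). Since 11^(−1) ≡ 3 (mod 16), t ≡ 3·1 ≡ 3 (mod 16). So x ≡ 3 + 11·3 = 36 (mod 176).
  Combine with x ≡ 3 (mod 7): write x = 36 + 176·t and require 36 + 176·t ≡ 3 (mod 7), i.e. 176·t ≡ 3 − 36 ≡ 2 (mod 7). Since 176^(−1) ≡ 1 (mod 7) (176 ≡ 1 (mod 7)), t ≡ 1·2 ≡ 2 (mod 7). So x ≡ 36 + 176·2 = 388 (mod 1232).
Unique solution in [0, 1232): x = 388.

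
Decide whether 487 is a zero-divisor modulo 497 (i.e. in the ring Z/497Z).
NO

gcd(487, 497) = 1, so 487 is a unit in Z/497Z (it has a multiplicative inverse). A unit cannot be a zero-divisor: if 487·b ≡ 0 then multiplying both sides by 487^(−1) gives b ≡ 0. So 487 is not a zero-divisor.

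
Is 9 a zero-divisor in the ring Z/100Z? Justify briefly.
gcd(9, 100) = 1, so 9 is a unit in Z/100Z (it has a multiplicative inverse). A unit cannot be a zero-divisor: if 9·b ≡ 0 then multiplying both sides by 9^(−1) gives b ≡ 0. So 9 is not a zero-divisor.

Final answer: NO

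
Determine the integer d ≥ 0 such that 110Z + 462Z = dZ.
In the PID Z, (a, b) is generated by gcd(a, b). Compute gcd(462, 110) with the extended Euclidean algorithm, tracking rows (r, s, t) with s·462 + t·110 = r:
  row A: (462, 1, 0)   [1·462 + 0·110 = 462]
  row B: (110, 0, 1)   [0·462 + 1·110 = 110]
  462 = 4·110 + 22   → row C = row A − 4·row B = (22, 1, −4)   [check: 1·462 − 4·110 = 22]
  110 = 5·22 + 0   → remainder 0, stop. gcd = 22 (last nonzero row C).
So gcd(110, 462) = 22, with Bézout identity 1·462 − 4·110 = 22. Containment (⊇): the Bézout identity exhibits 22 as an element of (110, 462), giving (22) ⊆ (110, 462). Containment (⊆): since 22 | 110 and 22 | 462 (110 = 22·5, 462 = 22·21), every Z-linear combination of 110 and 462 is divisible by 22, so (110, 462) ⊆ (22). Therefore (110, 462) = (22), d = 22.

Final answer: (110, 462) = (22); d = 22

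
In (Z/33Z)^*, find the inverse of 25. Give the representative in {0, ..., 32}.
25^(−1) ≡ 4 (mod 33)

Apply the extended Euclidean algorithm to (33, 25), tracking rows (r, s, t) with s·33 + t·25 = r. Each division r_prev = q·r_cur + r_new produces the new row as (previous row) − q·(current row):
  row A: (33, 1, 0)   [1·33 + 0·25 = 33]
  row B: (25, 0, 1)   [0·33 + 1·25 = 25]
  33 = 1·25 + 8   → row C = row A − 1·row B = (8, 1, −1)   [check: 1·33 − 1·25 = 8]
  25 = 3·8 + 1   → row D = row B − 3·row C = (1, −3, 4)   [check: −3·33 + 4·25 = 1]
  8 = 8·1 + 0   → remainder 0, stop. gcd = 1 (last nonzero row D).
The gcd is 1, so 25 is invertible mod 33. The last nonzero row gives −3·33 + 4·25 = 1, so t = 4. So 25^(−1) ≡ 4 (mod 33). Verify: 25 · 4 = 100 ≡ 1 (mod 33). ✓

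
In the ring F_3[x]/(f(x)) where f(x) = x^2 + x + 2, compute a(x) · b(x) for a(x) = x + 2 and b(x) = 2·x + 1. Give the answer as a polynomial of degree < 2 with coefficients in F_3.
Multiply as integer polynomials: a · b = 2·x^2 + 5·x + 2. Reducing coefficients mod 3: a · b ≡ 2·x^2 + 2·x + 2. Now divide by f(x) = x^2 + x + 2 in F_3[x], eliminating the leading term at each step:
  leading term 2·x^2: subtract (2)·f(x) = 2·x^2 + 2·x + 1, leaving 1 (coefficients mod 3)
The degree is now < 2, so this is the remainder. Hence a · b ≡ 1 in F_3[x]/(f).

Final answer: a · b ≡ 1 (mod f(x))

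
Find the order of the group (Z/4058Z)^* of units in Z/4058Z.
(Z/4058Z)^* consists of the classes a with gcd(a, 4058) = 1, so its order is φ(4058). φ is multiplicative, with φ(p^e) = p^e − p^(e−1). Factorise 4058 = 2 · 2029. Then
  φ(4058) = (2 − 1) · (2029 − 1) = 1 · 2028 = 2028.
Thus |(Z/4058Z)^*| = 2028.

Final answer: |(Z/4058Z)^*| = 2028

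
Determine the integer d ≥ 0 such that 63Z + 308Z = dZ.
In the PID Z, (a, b) is generated by gcd(a, b). Compute gcd(308, 63) with the extended Euclidean algorithm, tracking rows (r, s, t) with s·308 + t·63 = r:
  row A: (308, 1, 0)   [1·308 + 0·63 = 308]
  row B: (63, 0, 1)   [0·308 + 1·63 = 63]
  308 = 4·63 + 56   → row C = row A − 4·row B = (56, 1, −4)   [check: 1·308 − 4·63 = 56]
  63 = 1·56 + 7   → row D = row B − 1·row C = (7, −1, 5)   [check: −1·308 + 5·63 = 7]
  56 = 8·7 + 0   → remainder 0, stop. gcd = 7 (last nonzero row D).
So gcd(63, 308) = 7, with Bézout identity −1·308 + 5·63 = 7. Containment (⊇): the Bézout identity exhibits 7 as an element of (63, 308), giving (7) ⊆ (63, 308). Containment (⊆): since 7 | 63 and 7 | 308 (63 = 7·9, 308 = 7·44), every Z-linear combination of 63 and 308 is divisible by 7, so (63, 308) ⊆ (7). Therefore (63, 308) = (7), d = 7.

Final answer: (63, 308) = (7); d = 7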